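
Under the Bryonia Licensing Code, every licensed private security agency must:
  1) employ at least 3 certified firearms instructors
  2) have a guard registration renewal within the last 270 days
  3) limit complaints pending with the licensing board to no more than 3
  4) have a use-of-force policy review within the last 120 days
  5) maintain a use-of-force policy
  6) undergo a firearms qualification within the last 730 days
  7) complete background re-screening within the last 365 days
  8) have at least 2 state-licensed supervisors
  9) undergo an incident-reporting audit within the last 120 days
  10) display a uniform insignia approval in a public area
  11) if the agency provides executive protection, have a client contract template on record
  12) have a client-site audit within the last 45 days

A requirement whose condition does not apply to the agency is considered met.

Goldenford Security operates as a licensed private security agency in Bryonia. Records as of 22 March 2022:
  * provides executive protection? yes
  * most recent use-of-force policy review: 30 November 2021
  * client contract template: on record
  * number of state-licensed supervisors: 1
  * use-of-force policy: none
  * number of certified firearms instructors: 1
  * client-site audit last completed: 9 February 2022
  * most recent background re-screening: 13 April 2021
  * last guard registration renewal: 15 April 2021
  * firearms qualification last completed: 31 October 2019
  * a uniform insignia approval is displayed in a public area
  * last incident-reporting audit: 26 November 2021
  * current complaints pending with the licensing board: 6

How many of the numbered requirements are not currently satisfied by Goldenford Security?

6

1. certified firearms instructors 1 < 3 → not met
2. guard registration renewal 341 days ago vs limit 270 → not met
3. complaints pending with the licensing board 6 > 3 → not met
4. use-of-force policy review 112 days ago vs limit 120 → met
5. use-of-force policy absent → not met
6. firearms qualification 873 days ago vs limit 730 → not met
7. background re-screening 343 days ago vs limit 365 → met
8. state-licensed supervisors 1 < 2 → not met
9. incident-reporting audit 116 days ago vs limit 120 → met
10. uniform insignia approval present → met
11. condition 'provides executive protection' holds; client contract template present → met
12. client-site audit 41 days ago vs limit 45 → met
Not met: 6 of 12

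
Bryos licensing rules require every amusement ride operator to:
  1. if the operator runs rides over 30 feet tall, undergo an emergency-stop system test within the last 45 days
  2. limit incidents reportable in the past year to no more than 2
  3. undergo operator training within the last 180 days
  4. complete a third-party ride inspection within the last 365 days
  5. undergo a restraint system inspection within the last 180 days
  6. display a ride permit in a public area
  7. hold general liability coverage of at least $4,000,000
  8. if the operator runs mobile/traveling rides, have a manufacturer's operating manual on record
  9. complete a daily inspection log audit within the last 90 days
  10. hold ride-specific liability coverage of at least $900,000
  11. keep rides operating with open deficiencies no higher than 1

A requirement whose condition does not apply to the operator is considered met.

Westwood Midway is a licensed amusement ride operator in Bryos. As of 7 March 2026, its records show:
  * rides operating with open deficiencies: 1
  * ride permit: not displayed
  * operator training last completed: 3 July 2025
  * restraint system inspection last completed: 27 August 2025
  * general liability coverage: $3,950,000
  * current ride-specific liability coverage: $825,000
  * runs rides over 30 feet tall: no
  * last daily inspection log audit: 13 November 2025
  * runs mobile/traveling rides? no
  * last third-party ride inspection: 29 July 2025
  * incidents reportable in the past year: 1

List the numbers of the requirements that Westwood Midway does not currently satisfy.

1. condition 'runs rides over 30 feet tall' does not hold → requirement n/a → met
2. incidents reportable in the past year 1 ≤ 2 → met
3. operator training 247 days ago vs limit 180 → not met
4. third-party ride inspection 221 days ago vs limit 365 → met
5. restraint system inspection 192 days ago vs limit 180 → not met
6. ride permit absent → not met
7. general liability coverage $3,950,000 < $4,000,000 → not met
8. condition 'runs mobile/traveling rides' does not hold → requirement n/a → met
9. daily inspection log audit 114 days ago vs limit 90 → not met
10. ride-specific liability coverage $825,000 < $900,000 → not met
11. rides operating with open deficiencies 1 ≤ 1 → met
Not met: 3, 5, 6, 7, 9, 10

3, 5, 6, 7, 9, 10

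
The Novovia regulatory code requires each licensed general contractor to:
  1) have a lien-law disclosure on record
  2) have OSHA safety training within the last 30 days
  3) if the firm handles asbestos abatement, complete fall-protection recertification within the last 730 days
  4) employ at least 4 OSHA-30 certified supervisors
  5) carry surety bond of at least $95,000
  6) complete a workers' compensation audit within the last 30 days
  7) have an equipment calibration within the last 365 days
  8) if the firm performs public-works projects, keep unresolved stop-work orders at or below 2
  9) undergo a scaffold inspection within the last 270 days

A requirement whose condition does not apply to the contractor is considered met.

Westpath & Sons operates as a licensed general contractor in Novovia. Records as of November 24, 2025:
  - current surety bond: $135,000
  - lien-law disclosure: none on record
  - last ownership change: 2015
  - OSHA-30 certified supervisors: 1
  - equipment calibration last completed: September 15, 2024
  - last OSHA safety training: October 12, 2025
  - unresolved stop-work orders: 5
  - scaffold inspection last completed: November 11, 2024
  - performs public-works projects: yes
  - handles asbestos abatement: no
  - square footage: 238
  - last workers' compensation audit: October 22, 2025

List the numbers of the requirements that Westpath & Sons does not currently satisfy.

1, 2, 4, 6, 7, 8, 9

1. lien-law disclosure absent → not met
2. OSHA safety training 43 days ago vs limit 30 → not met
3. condition 'handles asbestos abatement' does not hold → requirement n/a → met
4. OSHA-30 certified supervisors 1 < 4 → not met
5. surety bond $135,000 ≥ $95,000 → met
6. workers' compensation audit 33 days ago vs limit 30 → not met
7. equipment calibration 435 days ago vs limit 365 → not met
8. condition 'performs public-works projects' holds; unresolved stop-work orders 5 > 2 → not met
9. scaffold inspection 378 days ago vs limit 270 → not met
Not met: 1, 2, 4, 6, 7, 8, 9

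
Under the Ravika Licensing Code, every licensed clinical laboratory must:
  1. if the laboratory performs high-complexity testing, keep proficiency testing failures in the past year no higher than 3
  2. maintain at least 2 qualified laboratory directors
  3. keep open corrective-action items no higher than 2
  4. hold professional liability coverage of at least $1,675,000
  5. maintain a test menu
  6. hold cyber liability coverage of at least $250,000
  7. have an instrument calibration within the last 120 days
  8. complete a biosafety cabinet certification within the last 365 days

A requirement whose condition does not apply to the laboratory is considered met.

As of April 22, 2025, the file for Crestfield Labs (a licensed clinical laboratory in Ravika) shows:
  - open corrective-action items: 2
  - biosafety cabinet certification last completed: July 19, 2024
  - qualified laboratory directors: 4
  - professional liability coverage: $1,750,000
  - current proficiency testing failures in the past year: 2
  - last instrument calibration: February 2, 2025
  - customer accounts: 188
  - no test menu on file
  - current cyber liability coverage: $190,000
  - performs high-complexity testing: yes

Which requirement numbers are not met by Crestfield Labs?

1. condition 'performs high-complexity testing' holds; proficiency testing failures in the past year 2 ≤ 3 → met
2. qualified laboratory directors 4 ≥ 2 → met
3. open corrective-action items 2 ≤ 2 → met
4. professional liability coverage $1,750,000 ≥ $1,675,000 → met
5. test menu absent → not met
6. cyber liability coverage $190,000 < $250,000 → not met
7. instrument calibration 79 days ago vs limit 120 → met
8. biosafety cabinet certification 277 days ago vs limit 365 → met
Not met: 5, 6

5, 6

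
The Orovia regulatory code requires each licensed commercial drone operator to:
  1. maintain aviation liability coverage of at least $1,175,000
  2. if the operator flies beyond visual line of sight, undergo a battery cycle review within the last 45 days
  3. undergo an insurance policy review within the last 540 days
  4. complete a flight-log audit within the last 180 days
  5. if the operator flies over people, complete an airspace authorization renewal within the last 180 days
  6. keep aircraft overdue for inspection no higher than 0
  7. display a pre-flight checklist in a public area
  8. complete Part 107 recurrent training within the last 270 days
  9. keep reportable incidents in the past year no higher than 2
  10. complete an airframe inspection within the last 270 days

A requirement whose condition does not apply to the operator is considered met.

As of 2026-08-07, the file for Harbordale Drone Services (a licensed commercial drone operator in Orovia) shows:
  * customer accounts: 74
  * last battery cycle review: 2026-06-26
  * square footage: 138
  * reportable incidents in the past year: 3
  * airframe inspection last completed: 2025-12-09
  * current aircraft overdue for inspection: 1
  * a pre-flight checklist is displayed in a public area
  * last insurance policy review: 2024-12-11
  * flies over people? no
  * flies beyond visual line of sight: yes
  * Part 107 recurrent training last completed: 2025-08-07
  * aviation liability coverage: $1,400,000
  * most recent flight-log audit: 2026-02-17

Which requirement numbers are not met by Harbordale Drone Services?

1. aviation liability coverage $1,400,000 ≥ $1,175,000 → met
2. condition 'flies beyond visual line of sight' holds; battery cycle review 42 days ago vs limit 45 → met
3. insurance policy review 604 days ago vs limit 540 → not met
4. flight-log audit 171 days ago vs limit 180 → met
5. condition 'flies over people' does not hold → requirement n/a → met
6. aircraft overdue for inspection 1 > 0 → not met
7. pre-flight checklist present → met
8. Part 107 recurrent training 365 days ago vs limit 270 → not met
9. reportable incidents in the past year 3 > 2 → not met
10. airframe inspection 241 days ago vs limit 270 → met
Not met: 3, 6, 8, 9

3, 6, 8, 9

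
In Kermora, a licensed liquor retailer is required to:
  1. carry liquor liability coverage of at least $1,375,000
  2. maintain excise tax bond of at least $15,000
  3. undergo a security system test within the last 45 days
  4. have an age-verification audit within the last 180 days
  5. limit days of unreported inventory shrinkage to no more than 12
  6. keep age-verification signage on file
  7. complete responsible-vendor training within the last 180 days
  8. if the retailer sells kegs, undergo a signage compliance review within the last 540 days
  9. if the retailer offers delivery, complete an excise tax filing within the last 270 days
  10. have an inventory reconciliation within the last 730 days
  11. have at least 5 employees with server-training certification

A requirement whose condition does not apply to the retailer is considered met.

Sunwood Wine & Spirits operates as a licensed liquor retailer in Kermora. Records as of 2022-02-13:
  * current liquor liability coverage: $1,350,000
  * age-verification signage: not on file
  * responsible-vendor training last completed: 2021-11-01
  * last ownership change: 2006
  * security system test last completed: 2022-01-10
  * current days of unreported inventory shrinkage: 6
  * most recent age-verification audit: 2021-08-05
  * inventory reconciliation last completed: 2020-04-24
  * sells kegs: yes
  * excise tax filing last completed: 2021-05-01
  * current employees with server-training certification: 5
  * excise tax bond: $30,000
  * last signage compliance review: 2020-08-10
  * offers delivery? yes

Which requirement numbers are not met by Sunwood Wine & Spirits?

1. liquor liability coverage $1,350,000 < $1,375,000 → not met
2. excise tax bond $30,000 ≥ $15,000 → met
3. security system test 34 days ago vs limit 45 → met
4. age-verification audit 192 days ago vs limit 180 → not met
5. days of unreported inventory shrinkage 6 ≤ 12 → met
6. age-verification signage absent → not met
7. responsible-vendor training 104 days ago vs limit 180 → met
8. condition 'sells kegs' holds; signage compliance review 552 days ago vs limit 540 → not met
9. condition 'offers delivery' holds; excise tax filing 288 days ago vs limit 270 → not met
10. inventory reconciliation 660 days ago vs limit 730 → met
11. employees with server-training certification 5 ≥ 5 → met
Not met: 1, 4, 6, 8, 9

1, 4, 6, 8, 9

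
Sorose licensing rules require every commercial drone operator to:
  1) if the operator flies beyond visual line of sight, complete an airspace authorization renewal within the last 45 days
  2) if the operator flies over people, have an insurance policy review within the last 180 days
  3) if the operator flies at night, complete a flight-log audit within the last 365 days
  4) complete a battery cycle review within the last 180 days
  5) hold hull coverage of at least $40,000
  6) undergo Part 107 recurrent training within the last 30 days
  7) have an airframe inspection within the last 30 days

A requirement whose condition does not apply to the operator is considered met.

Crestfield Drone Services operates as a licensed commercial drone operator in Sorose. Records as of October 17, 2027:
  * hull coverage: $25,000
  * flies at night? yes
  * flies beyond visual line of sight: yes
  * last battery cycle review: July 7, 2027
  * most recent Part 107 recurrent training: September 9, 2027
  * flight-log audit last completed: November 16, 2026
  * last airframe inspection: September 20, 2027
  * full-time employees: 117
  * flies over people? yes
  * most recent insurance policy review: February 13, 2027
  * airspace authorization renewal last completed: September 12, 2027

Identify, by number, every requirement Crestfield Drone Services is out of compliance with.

1. condition 'flies beyond visual line of sight' holds; airspace authorization renewal 35 days ago vs limit 45 → met
2. condition 'flies over people' holds; insurance policy review 246 days ago vs limit 180 → not met
3. condition 'flies at night' holds; flight-log audit 335 days ago vs limit 365 → met
4. battery cycle review 102 days ago vs limit 180 → met
5. hull coverage $25,000 < $40,000 → not met
6. Part 107 recurrent training 38 days ago vs limit 30 → not met
7. airframe inspection 27 days ago vs limit 30 → met
Not met: 2, 5, 6

2, 5, 6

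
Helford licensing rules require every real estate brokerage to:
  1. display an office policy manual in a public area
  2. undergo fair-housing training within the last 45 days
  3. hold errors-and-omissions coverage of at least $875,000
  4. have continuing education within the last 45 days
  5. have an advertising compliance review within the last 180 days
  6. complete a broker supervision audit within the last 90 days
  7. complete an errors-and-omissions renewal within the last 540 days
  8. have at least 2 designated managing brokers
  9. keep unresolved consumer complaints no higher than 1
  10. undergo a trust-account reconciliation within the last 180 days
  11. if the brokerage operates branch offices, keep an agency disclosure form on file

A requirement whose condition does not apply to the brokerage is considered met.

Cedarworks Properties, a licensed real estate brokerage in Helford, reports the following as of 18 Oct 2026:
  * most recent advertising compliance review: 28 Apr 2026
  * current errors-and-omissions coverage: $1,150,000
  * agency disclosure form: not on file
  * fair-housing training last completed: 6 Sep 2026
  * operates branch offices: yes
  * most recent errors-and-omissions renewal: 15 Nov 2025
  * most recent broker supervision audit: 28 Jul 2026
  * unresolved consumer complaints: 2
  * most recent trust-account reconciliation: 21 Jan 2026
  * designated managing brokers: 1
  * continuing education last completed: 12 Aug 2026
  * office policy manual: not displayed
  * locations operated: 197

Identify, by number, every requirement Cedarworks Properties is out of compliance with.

1, 4, 8, 9, 10, 11

1. office policy manual absent → not met
2. fair-housing training 42 days ago vs limit 45 → met
3. errors-and-omissions coverage $1,150,000 ≥ $875,000 → met
4. continuing education 67 days ago vs limit 45 → not met
5. advertising compliance review 173 days ago vs limit 180 → met
6. broker supervision audit 82 days ago vs limit 90 → met
7. errors-and-omissions renewal 337 days ago vs limit 540 → met
8. designated managing brokers 1 < 2 → not met
9. unresolved consumer complaints 2 > 1 → not met
10. trust-account reconciliation 270 days ago vs limit 180 → not met
11. condition 'operates branch offices' holds; agency disclosure form absent → not met
Not met: 1, 4, 8, 9, 10, 11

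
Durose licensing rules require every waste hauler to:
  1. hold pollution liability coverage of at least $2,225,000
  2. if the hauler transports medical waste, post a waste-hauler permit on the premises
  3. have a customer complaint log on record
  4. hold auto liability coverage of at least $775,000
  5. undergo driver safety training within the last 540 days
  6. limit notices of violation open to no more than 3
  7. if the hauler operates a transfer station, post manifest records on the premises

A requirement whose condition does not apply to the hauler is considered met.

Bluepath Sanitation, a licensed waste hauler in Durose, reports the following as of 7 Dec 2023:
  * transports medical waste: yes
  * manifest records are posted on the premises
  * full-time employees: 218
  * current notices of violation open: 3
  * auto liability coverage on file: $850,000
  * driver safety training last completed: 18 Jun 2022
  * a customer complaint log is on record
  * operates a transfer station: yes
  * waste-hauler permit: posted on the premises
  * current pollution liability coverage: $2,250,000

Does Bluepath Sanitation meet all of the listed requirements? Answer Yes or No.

Yes

1. pollution liability coverage $2,250,000 ≥ $2,225,000 → met
2. condition 'transports medical waste' holds; waste-hauler permit present → met
3. customer complaint log present → met
4. auto liability coverage $850,000 ≥ $775,000 → met
5. driver safety training 537 days ago vs limit 540 → met
6. notices of violation open 3 ≤ 3 → met
7. condition 'operates a transfer station' holds; manifest records present → met
All met.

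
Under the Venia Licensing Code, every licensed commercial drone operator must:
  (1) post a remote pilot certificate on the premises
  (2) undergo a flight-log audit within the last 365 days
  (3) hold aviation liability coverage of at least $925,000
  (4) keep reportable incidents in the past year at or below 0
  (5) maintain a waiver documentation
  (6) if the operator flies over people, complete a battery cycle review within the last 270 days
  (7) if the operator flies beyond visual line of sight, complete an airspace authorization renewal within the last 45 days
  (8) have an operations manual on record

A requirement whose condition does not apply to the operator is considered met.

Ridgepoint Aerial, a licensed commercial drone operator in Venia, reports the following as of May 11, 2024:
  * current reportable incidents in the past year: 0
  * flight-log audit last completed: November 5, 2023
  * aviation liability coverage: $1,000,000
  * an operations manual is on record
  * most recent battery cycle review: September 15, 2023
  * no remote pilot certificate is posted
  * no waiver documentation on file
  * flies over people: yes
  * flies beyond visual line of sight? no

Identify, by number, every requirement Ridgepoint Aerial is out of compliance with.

1, 5

1. remote pilot certificate absent → not met
2. flight-log audit 188 days ago vs limit 365 → met
3. aviation liability coverage $1,000,000 ≥ $925,000 → met
4. reportable incidents in the past year 0 ≤ 0 → met
5. waiver documentation absent → not met
6. condition 'flies over people' holds; battery cycle review 239 days ago vs limit 270 → met
7. condition 'flies beyond visual line of sight' does not hold → requirement n/a → met
8. operations manual present → met
Not met: 1, 5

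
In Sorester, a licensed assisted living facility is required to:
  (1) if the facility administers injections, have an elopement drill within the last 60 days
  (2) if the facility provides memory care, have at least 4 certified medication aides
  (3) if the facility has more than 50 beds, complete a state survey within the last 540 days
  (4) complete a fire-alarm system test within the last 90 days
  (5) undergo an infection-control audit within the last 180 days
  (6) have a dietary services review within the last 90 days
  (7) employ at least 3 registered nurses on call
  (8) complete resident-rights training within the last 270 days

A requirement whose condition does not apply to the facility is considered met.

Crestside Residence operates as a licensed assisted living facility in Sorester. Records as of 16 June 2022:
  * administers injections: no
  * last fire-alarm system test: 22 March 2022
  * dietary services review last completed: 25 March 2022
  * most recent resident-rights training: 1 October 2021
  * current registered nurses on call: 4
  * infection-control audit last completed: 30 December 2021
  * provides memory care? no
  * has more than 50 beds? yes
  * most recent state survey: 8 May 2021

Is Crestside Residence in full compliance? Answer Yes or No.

Yes

1. condition 'administers injections' does not hold → requirement n/a → met
2. condition 'provides memory care' does not hold → requirement n/a → met
3. condition 'has more than 50 beds' holds; state survey 404 days ago vs limit 540 → met
4. fire-alarm system test 86 days ago vs limit 90 → met
5. infection-control audit 168 days ago vs limit 180 → met
6. dietary services review 83 days ago vs limit 90 → met
7. registered nurses on call 4 ≥ 3 → met
8. resident-rights training 258 days ago vs limit 270 → met
All met.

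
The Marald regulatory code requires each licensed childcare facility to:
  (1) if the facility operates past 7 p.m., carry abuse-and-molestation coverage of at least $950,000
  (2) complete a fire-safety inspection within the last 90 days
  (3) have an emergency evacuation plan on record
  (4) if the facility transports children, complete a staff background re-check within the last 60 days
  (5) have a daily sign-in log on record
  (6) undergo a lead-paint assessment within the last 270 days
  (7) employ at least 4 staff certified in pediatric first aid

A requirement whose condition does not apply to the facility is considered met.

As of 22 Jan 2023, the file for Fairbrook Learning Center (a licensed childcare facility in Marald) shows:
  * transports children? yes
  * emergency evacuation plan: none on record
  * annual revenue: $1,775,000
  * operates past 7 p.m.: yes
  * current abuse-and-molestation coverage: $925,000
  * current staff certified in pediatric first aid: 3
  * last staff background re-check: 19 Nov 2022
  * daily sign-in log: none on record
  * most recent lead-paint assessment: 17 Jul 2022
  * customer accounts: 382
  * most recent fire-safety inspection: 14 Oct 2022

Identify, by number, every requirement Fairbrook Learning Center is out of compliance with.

1, 2, 3, 4, 5, 7

1. condition 'operates past 7 p.m.' holds; abuse-and-molestation coverage $925,000 < $950,000 → not met
2. fire-safety inspection 100 days ago vs limit 90 → not met
3. emergency evacuation plan absent → not met
4. condition 'transports children' holds; staff background re-check 64 days ago vs limit 60 → not met
5. daily sign-in log absent → not met
6. lead-paint assessment 189 days ago vs limit 270 → met
7. staff certified in pediatric first aid 3 < 4 → not met
Not met: 1, 2, 3, 4, 5, 7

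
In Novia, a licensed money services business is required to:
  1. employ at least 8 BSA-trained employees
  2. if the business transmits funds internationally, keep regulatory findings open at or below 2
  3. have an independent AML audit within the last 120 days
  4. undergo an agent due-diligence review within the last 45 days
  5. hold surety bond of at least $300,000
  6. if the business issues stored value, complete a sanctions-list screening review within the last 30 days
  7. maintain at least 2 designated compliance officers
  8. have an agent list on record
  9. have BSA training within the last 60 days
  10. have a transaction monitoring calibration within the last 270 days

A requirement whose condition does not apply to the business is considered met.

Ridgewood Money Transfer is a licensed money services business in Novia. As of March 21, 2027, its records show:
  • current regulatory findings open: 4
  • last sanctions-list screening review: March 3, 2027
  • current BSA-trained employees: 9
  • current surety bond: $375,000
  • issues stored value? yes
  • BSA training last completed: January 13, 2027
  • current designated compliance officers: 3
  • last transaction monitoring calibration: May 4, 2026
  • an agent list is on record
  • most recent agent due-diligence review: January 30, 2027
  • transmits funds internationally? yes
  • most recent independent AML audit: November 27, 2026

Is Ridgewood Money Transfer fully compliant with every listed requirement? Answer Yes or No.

No

1. BSA-trained employees 9 ≥ 8 → met
2. condition 'transmits funds internationally' holds; regulatory findings open 4 > 2 → not met
3. independent AML audit 114 days ago vs limit 120 → met
4. agent due-diligence review 50 days ago vs limit 45 → not met
5. surety bond $375,000 ≥ $300,000 → met
6. condition 'issues stored value' holds; sanctions-list screening review 18 days ago vs limit 30 → met
7. designated compliance officers 3 ≥ 2 → met
8. agent list present → met
9. BSA training 67 days ago vs limit 60 → not met
10. transaction monitoring calibration 321 days ago vs limit 270 → not met
Not met: 2, 4, 9, 10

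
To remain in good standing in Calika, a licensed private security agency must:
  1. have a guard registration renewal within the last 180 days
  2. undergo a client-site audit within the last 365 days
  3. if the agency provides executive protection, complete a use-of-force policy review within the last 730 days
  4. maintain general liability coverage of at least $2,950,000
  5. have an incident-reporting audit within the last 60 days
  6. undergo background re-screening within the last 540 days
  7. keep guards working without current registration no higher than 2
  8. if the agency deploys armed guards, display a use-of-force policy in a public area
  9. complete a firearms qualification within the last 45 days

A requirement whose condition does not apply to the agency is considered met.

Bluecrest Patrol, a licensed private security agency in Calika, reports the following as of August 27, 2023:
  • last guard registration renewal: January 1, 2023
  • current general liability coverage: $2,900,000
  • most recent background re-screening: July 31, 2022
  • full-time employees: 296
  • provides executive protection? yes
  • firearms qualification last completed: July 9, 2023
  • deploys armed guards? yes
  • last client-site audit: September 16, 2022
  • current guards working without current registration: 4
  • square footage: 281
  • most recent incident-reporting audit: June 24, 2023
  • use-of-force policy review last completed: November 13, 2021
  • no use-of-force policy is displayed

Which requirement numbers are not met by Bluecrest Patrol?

1. guard registration renewal 238 days ago vs limit 180 → not met
2. client-site audit 345 days ago vs limit 365 → met
3. condition 'provides executive protection' holds; use-of-force policy review 652 days ago vs limit 730 → met
4. general liability coverage $2,900,000 < $2,950,000 → not met
5. incident-reporting audit 64 days ago vs limit 60 → not met
6. background re-screening 392 days ago vs limit 540 → met
7. guards working without current registration 4 > 2 → not met
8. condition 'deploys armed guards' holds; use-of-force policy absent → not met
9. firearms qualification 49 days ago vs limit 45 → not met
Not met: 1, 4, 5, 7, 8, 9

1, 4, 5, 7, 8, 9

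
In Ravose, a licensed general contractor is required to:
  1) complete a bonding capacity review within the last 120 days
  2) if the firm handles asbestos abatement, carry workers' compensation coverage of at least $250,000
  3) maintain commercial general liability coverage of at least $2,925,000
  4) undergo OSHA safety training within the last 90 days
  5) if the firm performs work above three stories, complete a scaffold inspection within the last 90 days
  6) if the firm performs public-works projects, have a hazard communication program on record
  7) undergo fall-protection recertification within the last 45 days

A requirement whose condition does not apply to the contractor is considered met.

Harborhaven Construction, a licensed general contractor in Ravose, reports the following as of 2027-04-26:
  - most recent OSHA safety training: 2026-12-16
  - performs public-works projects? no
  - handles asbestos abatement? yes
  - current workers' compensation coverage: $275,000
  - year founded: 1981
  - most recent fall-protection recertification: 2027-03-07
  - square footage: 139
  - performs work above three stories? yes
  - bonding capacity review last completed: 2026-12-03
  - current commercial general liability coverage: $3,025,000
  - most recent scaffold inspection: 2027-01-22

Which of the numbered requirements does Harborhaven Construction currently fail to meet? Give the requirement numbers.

1. bonding capacity review 144 days ago vs limit 120 → not met
2. condition 'handles asbestos abatement' holds; workers' compensation coverage $275,000 ≥ $250,000 → met
3. commercial general liability coverage $3,025,000 ≥ $2,925,000 → met
4. OSHA safety training 131 days ago vs limit 90 → not met
5. condition 'performs work above three stories' holds; scaffold inspection 94 days ago vs limit 90 → not met
6. condition 'performs public-works projects' does not hold → requirement n/a → met
7. fall-protection recertification 50 days ago vs limit 45 → not met
Not met: 1, 4, 5, 7

1, 4, 5, 7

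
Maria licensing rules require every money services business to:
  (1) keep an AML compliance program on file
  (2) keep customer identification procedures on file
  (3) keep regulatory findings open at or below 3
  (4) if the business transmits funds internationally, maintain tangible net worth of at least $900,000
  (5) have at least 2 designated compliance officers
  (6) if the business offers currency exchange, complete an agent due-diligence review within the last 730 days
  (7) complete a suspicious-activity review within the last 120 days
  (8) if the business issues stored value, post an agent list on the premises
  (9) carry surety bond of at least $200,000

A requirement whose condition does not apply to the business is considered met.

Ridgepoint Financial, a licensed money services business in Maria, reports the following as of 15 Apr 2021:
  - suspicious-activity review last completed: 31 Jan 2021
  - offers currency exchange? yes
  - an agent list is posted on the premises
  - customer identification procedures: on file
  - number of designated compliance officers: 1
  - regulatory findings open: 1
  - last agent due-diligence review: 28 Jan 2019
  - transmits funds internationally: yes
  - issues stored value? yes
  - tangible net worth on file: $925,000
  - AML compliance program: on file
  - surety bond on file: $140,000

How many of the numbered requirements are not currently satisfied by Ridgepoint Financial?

1. AML compliance program present → met
2. customer identification procedures present → met
3. regulatory findings open 1 ≤ 3 → met
4. condition 'transmits funds internationally' holds; tangible net worth $925,000 ≥ $900,000 → met
5. designated compliance officers 1 < 2 → not met
6. condition 'offers currency exchange' holds; agent due-diligence review 808 days ago vs limit 730 → not met
7. suspicious-activity review 74 days ago vs limit 120 → met
8. condition 'issues stored value' holds; agent list present → met
9. surety bond $140,000 < $200,000 → not met
Not met: 3 of 9

3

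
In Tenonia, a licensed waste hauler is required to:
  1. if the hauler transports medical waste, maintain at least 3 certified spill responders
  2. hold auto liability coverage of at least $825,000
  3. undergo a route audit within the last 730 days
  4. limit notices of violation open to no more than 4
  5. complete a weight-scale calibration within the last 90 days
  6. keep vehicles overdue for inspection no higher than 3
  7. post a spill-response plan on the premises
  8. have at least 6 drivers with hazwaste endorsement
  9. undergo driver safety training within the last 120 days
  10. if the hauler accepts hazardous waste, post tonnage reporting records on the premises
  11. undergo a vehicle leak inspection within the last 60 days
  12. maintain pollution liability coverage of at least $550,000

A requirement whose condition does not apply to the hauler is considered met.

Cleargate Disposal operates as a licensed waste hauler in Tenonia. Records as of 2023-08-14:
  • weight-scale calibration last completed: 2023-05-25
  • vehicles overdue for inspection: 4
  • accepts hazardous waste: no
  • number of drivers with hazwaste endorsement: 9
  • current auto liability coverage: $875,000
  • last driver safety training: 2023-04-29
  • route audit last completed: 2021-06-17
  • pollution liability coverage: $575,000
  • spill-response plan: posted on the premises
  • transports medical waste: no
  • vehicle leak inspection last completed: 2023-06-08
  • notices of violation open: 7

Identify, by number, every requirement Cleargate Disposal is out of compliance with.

3, 4, 6, 11

1. condition 'transports medical waste' does not hold → requirement n/a → met
2. auto liability coverage $875,000 ≥ $825,000 → met
3. route audit 788 days ago vs limit 730 → not met
4. notices of violation open 7 > 4 → not met
5. weight-scale calibration 81 days ago vs limit 90 → met
6. vehicles overdue for inspection 4 > 3 → not met
7. spill-response plan present → met
8. drivers with hazwaste endorsement 9 ≥ 6 → met
9. driver safety training 107 days ago vs limit 120 → met
10. condition 'accepts hazardous waste' does not hold → requirement n/a → met
11. vehicle leak inspection 67 days ago vs limit 60 → not met
12. pollution liability coverage $575,000 ≥ $550,000 → met
Not met: 3, 4, 6, 11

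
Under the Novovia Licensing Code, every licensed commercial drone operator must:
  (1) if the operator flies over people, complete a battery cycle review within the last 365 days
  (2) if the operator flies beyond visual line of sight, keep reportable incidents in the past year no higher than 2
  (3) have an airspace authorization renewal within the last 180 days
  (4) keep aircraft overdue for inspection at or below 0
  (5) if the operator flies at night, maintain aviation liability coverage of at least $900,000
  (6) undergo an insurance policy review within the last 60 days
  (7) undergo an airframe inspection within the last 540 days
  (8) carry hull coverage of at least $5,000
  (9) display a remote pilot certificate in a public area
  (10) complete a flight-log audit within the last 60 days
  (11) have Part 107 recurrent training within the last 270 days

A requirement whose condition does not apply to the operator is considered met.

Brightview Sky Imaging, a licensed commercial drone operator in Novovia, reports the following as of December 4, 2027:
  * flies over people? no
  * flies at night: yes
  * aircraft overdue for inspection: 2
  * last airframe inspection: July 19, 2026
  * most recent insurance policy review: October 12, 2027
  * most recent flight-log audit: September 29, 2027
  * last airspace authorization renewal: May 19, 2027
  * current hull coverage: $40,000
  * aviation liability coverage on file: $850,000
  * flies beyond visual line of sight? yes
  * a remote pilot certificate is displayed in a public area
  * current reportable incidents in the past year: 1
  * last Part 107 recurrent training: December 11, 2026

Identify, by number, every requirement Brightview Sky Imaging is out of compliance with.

1. condition 'flies over people' does not hold → requirement n/a → met
2. condition 'flies beyond visual line of sight' holds; reportable incidents in the past year 1 ≤ 2 → met
3. airspace authorization renewal 199 days ago vs limit 180 → not met
4. aircraft overdue for inspection 2 > 0 → not met
5. condition 'flies at night' holds; aviation liability coverage $850,000 < $900,000 → not met
6. insurance policy review 53 days ago vs limit 60 → met
7. airframe inspection 503 days ago vs limit 540 → met
8. hull coverage $40,000 ≥ $5,000 → met
9. remote pilot certificate present → met
10. flight-log audit 66 days ago vs limit 60 → not met
11. Part 107 recurrent training 358 days ago vs limit 270 → not met
Not met: 3, 4, 5, 10, 11

3, 4, 5, 10, 11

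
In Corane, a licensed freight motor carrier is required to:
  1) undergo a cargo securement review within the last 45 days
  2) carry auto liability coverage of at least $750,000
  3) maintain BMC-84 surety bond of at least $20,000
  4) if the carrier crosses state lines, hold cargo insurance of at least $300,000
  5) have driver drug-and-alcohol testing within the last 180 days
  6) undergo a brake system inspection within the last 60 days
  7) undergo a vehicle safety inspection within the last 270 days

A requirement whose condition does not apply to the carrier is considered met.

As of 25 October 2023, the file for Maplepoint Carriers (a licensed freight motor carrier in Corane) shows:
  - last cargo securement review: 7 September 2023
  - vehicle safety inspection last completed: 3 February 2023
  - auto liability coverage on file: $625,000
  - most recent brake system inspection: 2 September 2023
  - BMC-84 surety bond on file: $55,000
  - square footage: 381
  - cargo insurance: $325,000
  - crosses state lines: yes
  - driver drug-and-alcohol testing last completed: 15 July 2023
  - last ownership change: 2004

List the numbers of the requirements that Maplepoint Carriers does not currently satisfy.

1, 2

1. cargo securement review 48 days ago vs limit 45 → not met
2. auto liability coverage $625,000 < $750,000 → not met
3. BMC-84 surety bond $55,000 ≥ $20,000 → met
4. condition 'crosses state lines' holds; cargo insurance $325,000 ≥ $300,000 → met
5. driver drug-and-alcohol testing 102 days ago vs limit 180 → met
6. brake system inspection 53 days ago vs limit 60 → met
7. vehicle safety inspection 264 days ago vs limit 270 → met
Not met: 1, 2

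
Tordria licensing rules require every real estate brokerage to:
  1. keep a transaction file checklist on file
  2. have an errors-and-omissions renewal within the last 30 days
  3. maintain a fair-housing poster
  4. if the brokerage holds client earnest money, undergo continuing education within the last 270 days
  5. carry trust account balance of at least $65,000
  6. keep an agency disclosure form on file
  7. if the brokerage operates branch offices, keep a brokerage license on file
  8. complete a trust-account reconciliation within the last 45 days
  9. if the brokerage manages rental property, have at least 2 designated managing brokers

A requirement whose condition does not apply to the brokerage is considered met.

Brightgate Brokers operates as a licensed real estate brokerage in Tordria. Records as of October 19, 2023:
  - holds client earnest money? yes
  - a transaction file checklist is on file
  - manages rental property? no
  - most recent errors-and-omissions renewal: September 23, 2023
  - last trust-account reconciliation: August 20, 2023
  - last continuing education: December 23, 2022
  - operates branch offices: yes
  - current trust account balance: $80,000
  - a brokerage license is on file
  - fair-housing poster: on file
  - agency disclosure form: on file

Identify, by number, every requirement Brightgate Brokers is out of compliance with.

4, 8

1. transaction file checklist present → met
2. errors-and-omissions renewal 26 days ago vs limit 30 → met
3. fair-housing poster present → met
4. condition 'holds client earnest money' holds; continuing education 300 days ago vs limit 270 → not met
5. trust account balance $80,000 ≥ $65,000 → met
6. agency disclosure form present → met
7. condition 'operates branch offices' holds; brokerage license present → met
8. trust-account reconciliation 60 days ago vs limit 45 → not met
9. condition 'manages rental property' does not hold → requirement n/a → met
Not met: 4, 8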